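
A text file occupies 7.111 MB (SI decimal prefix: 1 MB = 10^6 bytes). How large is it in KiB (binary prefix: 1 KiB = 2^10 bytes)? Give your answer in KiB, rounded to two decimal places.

6,944.34 KiB

7.111 MB = 7.111 × 10^6 bytes = 7,111,000 bytes
1 KiB = 1,024 bytes
7,111,000 / 1,024 = 6,944.34 KiB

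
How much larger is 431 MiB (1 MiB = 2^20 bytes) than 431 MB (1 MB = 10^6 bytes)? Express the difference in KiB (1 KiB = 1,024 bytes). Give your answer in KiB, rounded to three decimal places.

20,445.563 KiB

431 MiB = 431 × 1,048,576 = 451,936,256 bytes
431 MB = 431 × 1,000,000 = 431,000,000 bytes
difference = 20,936,256 bytes
20,936,256 / 1,024 = 20,445.563 KiB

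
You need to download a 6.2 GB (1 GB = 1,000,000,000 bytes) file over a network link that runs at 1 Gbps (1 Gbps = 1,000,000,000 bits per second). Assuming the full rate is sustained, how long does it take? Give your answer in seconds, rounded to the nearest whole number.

50 seconds

6.2 GB = 6,200,000,000 bytes = 49,600,000,000 bits
1 Gbps = 1,000,000,000 bits/s
time = 49,600,000,000 / 1,000,000,000 = 50 s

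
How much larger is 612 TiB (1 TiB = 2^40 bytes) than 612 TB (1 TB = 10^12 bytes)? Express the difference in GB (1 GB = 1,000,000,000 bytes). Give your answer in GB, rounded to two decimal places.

60,901.12 GB

612 TiB = 612 × 1,099,511,627,776 = 672,901,116,198,912 bytes
612 TB = 612 × 1,000,000,000,000 = 612,000,000,000,000 bytes
difference = 60,901,116,198,912 bytes
60,901,116,198,912 / 1,000,000,000 = 60,901.12 GB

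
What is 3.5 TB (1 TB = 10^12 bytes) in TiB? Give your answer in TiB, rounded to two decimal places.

3.18 TiB

3.5 TB = 3.5 × 10^12 bytes = 3,500,000,000,000 bytes
1 TiB = 1,099,511,627,776 bytes
3,500,000,000,000 / 1,099,511,627,776 = 3.18 TiB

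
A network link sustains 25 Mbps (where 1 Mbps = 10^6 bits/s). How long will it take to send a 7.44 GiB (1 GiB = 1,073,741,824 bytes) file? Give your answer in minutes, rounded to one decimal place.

42.6 minutes

7.44 GiB = 7,988,639,170.56 bytes = 63,909,113,364.48 bits
25 Mbps = 25,000,000 bits/s
time = 63,909,113,364.48 / 25,000,000 = 2,556.36 s
2,556.36 s / 60 = 42.6 minutes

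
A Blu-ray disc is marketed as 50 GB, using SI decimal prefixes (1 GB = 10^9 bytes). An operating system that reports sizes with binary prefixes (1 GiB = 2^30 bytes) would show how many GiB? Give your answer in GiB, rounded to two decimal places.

50 GB = 50 × 10^9 bytes = 50,000,000,000 bytes
1 GiB = 2^30 bytes = 1,073,741,824 bytes
50,000,000,000 / 1,073,741,824 = 46.57 GiB

46.57 GiB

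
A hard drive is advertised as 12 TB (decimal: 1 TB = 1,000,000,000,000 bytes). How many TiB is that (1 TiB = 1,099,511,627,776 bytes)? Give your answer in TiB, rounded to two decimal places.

12 TB × 1,000,000,000,000 bytes/TB = 12,000,000,000,000 bytes
1 TiB = 2^40 bytes = 1,099,511,627,776 bytes
12,000,000,000,000 / 1,099,511,627,776 = 10.91 TiB

10.91 TiB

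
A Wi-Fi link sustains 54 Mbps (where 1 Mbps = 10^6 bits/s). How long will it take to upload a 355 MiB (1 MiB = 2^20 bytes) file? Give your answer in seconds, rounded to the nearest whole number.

55 seconds

355 MiB = 372,244,480 bytes = 2,977,955,840 bits
54 Mbps = 54,000,000 bits/s
time = 2,977,955,840 / 54,000,000 = 55 s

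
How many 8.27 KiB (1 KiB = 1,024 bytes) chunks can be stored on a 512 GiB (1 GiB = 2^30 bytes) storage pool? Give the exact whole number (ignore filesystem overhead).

64,917,885

Capacity: 512 GiB = 549,755,813,888 bytes
Per item: 8.27 KiB = 8,468.48 bytes
⌊549,755,813,888 / 8,468.48⌋ = 64,917,885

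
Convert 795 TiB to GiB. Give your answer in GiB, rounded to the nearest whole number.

795 TiB = 795 × 2^40 bytes = 874,111,744,081,920 bytes
1 GiB = 1,073,741,824 bytes
874,111,744,081,920 / 1,073,741,824 = 814,080 GiB

814,080 GiB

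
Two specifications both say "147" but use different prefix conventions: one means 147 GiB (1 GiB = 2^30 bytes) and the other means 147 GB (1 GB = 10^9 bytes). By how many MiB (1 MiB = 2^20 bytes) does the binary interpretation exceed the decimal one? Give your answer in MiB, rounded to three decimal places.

10,337.875 MiB

147 GiB = 147 × 1,073,741,824 = 157,840,048,128 bytes
147 GB = 147 × 1,000,000,000 = 147,000,000,000 bytes
difference = 10,840,048,128 bytes
10,840,048,128 / 1,048,576 = 10,337.875 MiB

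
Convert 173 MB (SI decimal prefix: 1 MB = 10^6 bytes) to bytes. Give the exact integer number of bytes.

173,000,000 bytes

173 × 1,000,000 = 173,000,000 bytes  (1 MB = 10^6 bytes)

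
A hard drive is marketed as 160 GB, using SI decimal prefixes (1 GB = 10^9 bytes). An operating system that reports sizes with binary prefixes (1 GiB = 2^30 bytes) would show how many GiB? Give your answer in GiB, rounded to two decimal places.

149.01 GiB

160 GB = 160 × 10^9 bytes = 160,000,000,000 bytes
1 GiB = 2^30 bytes = 1,073,741,824 bytes
160,000,000,000 / 1,073,741,824 = 149.01 GiB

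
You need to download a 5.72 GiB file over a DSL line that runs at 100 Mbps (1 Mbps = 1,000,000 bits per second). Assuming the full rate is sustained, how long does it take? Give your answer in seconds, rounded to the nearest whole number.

491 seconds

5.72 GiB = 6,141,803,233.28 bytes = 49,134,425,866.24 bits
100 Mbps = 100,000,000 bits/s
time = 49,134,425,866.24 / 100,000,000 = 491 s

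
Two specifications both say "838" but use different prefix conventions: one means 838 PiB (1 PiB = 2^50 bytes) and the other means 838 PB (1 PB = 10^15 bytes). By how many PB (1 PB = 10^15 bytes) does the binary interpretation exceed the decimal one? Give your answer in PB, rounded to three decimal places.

105.504 PB

838 PiB = 838 × 1,125,899,906,842,624 = 943,504,121,934,118,912 bytes
838 PB = 838 × 1,000,000,000,000,000 = 838,000,000,000,000,000 bytes
difference = 105,504,121,934,118,912 bytes
105,504,121,934,118,912 / 1,000,000,000,000,000 = 105.504 PB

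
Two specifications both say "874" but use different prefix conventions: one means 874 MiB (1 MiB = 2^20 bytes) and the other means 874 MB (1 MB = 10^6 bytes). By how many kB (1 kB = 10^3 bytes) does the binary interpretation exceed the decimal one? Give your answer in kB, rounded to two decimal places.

874 MiB = 874 × 1,048,576 = 916,455,424 bytes
874 MB = 874 × 1,000,000 = 874,000,000 bytes
difference = 42,455,424 bytes
42,455,424 / 1,000 = 42,455.42 kB

42,455.42 kB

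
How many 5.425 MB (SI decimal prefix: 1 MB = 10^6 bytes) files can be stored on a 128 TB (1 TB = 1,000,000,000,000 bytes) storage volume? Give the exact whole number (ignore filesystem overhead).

Capacity: 128 TB = 128,000,000,000,000 bytes
Per item: 5.425 MB = 5,425,000 bytes
⌊128,000,000,000,000 / 5,425,000⌋ = 23,594,470

23,594,470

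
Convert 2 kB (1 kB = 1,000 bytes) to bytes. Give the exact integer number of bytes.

2 × 1,000 = 2,000 bytes  (1 kB = 10^3 bytes)

2,000 bytes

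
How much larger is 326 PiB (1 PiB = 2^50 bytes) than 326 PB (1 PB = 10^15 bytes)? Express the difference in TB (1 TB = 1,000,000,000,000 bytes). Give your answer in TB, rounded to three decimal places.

326 PiB = 326 × 1,125,899,906,842,624 = 367,043,369,630,695,424 bytes
326 PB = 326 × 1,000,000,000,000,000 = 326,000,000,000,000,000 bytes
difference = 41,043,369,630,695,424 bytes
41,043,369,630,695,424 / 1,000,000,000,000 = 41,043.370 TB

41,043.370 TB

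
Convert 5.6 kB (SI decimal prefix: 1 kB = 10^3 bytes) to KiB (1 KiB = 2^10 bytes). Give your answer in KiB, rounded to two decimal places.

5.47 KiB

5.6 kB = 5.6 × 10^3 bytes = 5,600 bytes
1 KiB = 1,024 bytes
5,600 / 1,024 = 5.47 KiB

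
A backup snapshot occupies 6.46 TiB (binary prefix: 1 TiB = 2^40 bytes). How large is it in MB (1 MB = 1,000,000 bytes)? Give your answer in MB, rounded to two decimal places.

6.46 TiB = 6.46 × 2^40 bytes = 7,102,845,115,432.96 bytes
1 MB = 1,000,000 bytes
7,102,845,115,432.96 / 1,000,000 = 7,102,845.12 MB

7,102,845.12 MB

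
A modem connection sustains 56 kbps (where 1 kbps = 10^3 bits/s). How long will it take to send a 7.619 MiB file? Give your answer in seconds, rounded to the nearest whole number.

7.619 MiB = 7,989,100.544 bytes = 63,912,804.352 bits
56 kbps = 56,000 bits/s
time = 63,912,804.352 / 56,000 = 1,141 s

1,141 seconds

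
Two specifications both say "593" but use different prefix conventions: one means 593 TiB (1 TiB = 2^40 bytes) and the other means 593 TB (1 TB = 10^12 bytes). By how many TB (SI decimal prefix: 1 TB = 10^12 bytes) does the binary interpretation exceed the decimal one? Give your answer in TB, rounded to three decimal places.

59.010 TB

593 TiB = 593 × 1,099,511,627,776 = 652,010,395,271,168 bytes
593 TB = 593 × 1,000,000,000,000 = 593,000,000,000,000 bytes
difference = 59,010,395,271,168 bytes
59,010,395,271,168 / 1,000,000,000,000 = 59.010 TB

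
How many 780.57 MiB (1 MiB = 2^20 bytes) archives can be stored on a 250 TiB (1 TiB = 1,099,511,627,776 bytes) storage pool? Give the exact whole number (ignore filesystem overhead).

335,836

Capacity: 250 TiB = 274,877,906,944,000 bytes
Per item: 780.57 MiB = 818,486,968.32 bytes
⌊274,877,906,944,000 / 818,486,968.32⌋ = 335,836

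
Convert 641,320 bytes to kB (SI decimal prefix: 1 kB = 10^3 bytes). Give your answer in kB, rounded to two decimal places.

641,320 bytes given.
1 kB = 1,000 bytes
641,320 / 1,000 = 641.32 kB

641.32 kB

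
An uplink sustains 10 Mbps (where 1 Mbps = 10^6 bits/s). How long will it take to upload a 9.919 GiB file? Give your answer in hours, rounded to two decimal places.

9.919 GiB = 10,650,445,152.256 bytes = 85,203,561,218.048 bits
10 Mbps = 10,000,000 bits/s
time = 85,203,561,218.048 / 10,000,000 = 8,520.3561 s
8,520.3561 s / 3600 = 2.37 hours

2.37 hours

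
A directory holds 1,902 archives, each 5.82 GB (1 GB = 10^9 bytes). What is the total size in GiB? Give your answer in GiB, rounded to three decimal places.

10,309.406 GiB

Total = 1,902 × 5.82 GB = 11069.64 GB
= 11069.64 × 1,000,000,000 bytes = 11,069,640,000,000 bytes
1 GiB = 1,073,741,824 bytes
11,069,640,000,000 / 1,073,741,824 = 10,309.406 GiB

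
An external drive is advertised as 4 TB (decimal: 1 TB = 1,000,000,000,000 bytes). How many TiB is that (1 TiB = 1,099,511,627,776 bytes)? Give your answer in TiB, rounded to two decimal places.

3.64 TiB

4 TB = 4 × 10^12 bytes = 4,000,000,000,000 bytes
1 TiB = 2^40 bytes = 1,099,511,627,776 bytes
4,000,000,000,000 / 1,099,511,627,776 = 3.64 TiB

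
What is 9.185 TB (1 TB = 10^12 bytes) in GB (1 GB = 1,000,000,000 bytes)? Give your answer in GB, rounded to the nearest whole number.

9,185 GB

9.185 TB = 9.185 × 10^12 bytes = 9,185,000,000,000 bytes
1 GB = 10^9 bytes = 1,000,000,000 bytes
9,185,000,000,000 / 1,000,000,000 = 9,185 GB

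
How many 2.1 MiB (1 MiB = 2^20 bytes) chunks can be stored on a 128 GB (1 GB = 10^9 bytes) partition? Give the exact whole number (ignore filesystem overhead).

58,128

Capacity: 128 GB = 128,000,000,000 bytes
Per item: 2.1 MiB = 2,202,009.6 bytes
⌊128,000,000,000 / 2,202,009.6⌋ = 58,128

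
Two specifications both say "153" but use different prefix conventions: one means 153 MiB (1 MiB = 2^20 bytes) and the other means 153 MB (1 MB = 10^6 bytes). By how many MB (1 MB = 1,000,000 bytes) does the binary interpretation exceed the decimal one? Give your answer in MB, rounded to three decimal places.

153 MiB = 153 × 1,048,576 = 160,432,128 bytes
153 MB = 153 × 1,000,000 = 153,000,000 bytes
difference = 7,432,128 bytes
7,432,128 / 1,000,000 = 7.432 MB

7.432 MB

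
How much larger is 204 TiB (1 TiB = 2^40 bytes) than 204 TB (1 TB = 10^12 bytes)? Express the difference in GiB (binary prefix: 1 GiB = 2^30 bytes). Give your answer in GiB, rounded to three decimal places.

204 TiB = 204 × 1,099,511,627,776 = 224,300,372,066,304 bytes
204 TB = 204 × 1,000,000,000,000 = 204,000,000,000,000 bytes
difference = 20,300,372,066,304 bytes
20,300,372,066,304 / 1,073,741,824 = 18,906.195 GiB

18,906.195 GiB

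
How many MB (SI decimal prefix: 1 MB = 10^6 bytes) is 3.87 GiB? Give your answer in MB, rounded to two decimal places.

4,155.38 MB

3.87 GiB × 1,073,741,824 bytes/GiB = 4,155,380,858.88 bytes
1 MB = 10^6 bytes = 1,000,000 bytes
4,155,380,858.88 / 1,000,000 = 4,155.38 MB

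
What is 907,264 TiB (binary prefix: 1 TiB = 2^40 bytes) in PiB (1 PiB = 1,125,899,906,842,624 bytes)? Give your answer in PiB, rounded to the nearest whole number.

886 PiB

907,264 TiB = 907,264 × 2^40 bytes = 997,547,317,462,564,864 bytes
1 PiB = 2^50 bytes = 1,125,899,906,842,624 bytes
997,547,317,462,564,864 / 1,125,899,906,842,624 = 886 PiB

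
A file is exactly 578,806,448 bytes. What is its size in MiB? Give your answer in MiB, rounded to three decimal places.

551.993 MiB

578,806,448 bytes given.
1 MiB = 2^20 bytes = 1,048,576 bytes
578,806,448 / 1,048,576 = 551.993 MiB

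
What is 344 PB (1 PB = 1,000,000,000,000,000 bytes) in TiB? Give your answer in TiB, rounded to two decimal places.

344 PB = 344 × 10^15 bytes = 344,000,000,000,000,000 bytes
1 TiB = 2^40 bytes = 1,099,511,627,776 bytes
344,000,000,000,000,000 / 1,099,511,627,776 = 312,866.18 TiB

312,866.18 TiB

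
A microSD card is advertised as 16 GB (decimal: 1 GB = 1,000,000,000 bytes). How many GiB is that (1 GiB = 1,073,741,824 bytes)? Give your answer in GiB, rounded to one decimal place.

14.9 GiB

16 GB = 16 × 10^9 bytes = 16,000,000,000 bytes
1 GiB = 1,073,741,824 bytes
16,000,000,000 / 1,073,741,824 = 14.9 GiB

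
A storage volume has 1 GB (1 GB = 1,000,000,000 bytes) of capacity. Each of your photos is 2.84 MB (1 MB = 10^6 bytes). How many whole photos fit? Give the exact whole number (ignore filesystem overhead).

Capacity: 1 GB = 1,000,000,000 bytes
Per item: 2.84 MB = 2,840,000 bytes
⌊1,000,000,000 / 2,840,000⌋ = 352

352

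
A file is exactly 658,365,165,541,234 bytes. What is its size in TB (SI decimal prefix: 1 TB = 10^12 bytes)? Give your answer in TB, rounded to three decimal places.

658.365 TB

658,365,165,541,234 bytes given.
1 TB = 1,000,000,000,000 bytes
658,365,165,541,234 / 1,000,000,000,000 = 658.365 TB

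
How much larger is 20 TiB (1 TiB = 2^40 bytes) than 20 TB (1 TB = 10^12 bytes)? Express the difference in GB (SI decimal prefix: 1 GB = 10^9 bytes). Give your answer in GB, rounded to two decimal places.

1,990.23 GB

20 TiB = 20 × 1,099,511,627,776 = 21,990,232,555,520 bytes
20 TB = 20 × 1,000,000,000,000 = 20,000,000,000,000 bytes
difference = 1,990,232,555,520 bytes
1,990,232,555,520 / 1,000,000,000 = 1,990.23 GB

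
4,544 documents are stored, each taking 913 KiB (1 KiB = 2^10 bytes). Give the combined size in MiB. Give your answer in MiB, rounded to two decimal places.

4,051.44 MiB

Total = 4,544 × 913 KiB = 4,148,672 KiB
= 4,148,672 × 1,024 bytes = 4,248,240,128 bytes
1 MiB = 1,048,576 bytes
4,248,240,128 / 1,048,576 = 4,051.44 MiB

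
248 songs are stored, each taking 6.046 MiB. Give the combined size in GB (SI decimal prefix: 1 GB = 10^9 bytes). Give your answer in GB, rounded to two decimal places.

1.57 GB

Total = 248 × 6.046 MiB = 1499.408 MiB
= 1499.408 × 1,048,576 bytes = 1,572,243,243.008 bytes
1 GB = 1,000,000,000 bytes
1,572,243,243.008 / 1,000,000,000 = 1.57 GB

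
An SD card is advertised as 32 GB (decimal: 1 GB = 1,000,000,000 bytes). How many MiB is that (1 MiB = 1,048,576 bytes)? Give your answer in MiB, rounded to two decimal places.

32 GB × 1,000,000,000 bytes/GB = 32,000,000,000 bytes
1 MiB = 1,048,576 bytes
32,000,000,000 / 1,048,576 = 30,517.58 MiB

30,517.58 MiB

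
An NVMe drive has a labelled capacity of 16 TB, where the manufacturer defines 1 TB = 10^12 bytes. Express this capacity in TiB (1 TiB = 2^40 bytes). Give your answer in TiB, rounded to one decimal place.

16 TB = 16 × 10^12 bytes = 16,000,000,000,000 bytes
1 TiB = 2^40 bytes = 1,099,511,627,776 bytes
16,000,000,000,000 / 1,099,511,627,776 = 14.6 TiB

14.6 TiB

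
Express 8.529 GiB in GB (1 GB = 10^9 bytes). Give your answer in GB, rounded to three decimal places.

9.158 GB

8.529 GiB = 8.529 × 2^30 bytes = 9,157,944,016.896 bytes
1 GB = 1,000,000,000 bytes
9,157,944,016.896 / 1,000,000,000 = 9.158 GB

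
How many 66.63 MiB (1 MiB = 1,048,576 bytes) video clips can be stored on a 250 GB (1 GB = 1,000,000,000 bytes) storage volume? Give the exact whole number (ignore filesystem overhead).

Capacity: 250 GB = 250,000,000,000 bytes
Per item: 66.63 MiB = 69,866,618.88 bytes
⌊250,000,000,000 / 69,866,618.88⌋ = 3,578

3,578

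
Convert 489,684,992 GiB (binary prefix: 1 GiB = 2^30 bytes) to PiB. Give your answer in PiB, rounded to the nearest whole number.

467 PiB

489,684,992 GiB = 489,684,992 × 2^30 bytes = 525,795,256,495,505,408 bytes
1 PiB = 1,125,899,906,842,624 bytes
525,795,256,495,505,408 / 1,125,899,906,842,624 = 467 PiB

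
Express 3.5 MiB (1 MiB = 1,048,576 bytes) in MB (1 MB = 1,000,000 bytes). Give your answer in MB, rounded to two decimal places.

3.5 MiB = 3.5 × 2^20 bytes = 3,670,016 bytes
1 MB = 10^6 bytes = 1,000,000 bytes
3,670,016 / 1,000,000 = 3.67 MB

3.67 MB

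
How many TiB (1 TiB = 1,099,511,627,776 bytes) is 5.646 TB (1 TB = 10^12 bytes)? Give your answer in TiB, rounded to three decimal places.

5.646 TB × 1,000,000,000,000 bytes/TB = 5,646,000,000,000 bytes
1 TiB = 1,099,511,627,776 bytes
5,646,000,000,000 / 1,099,511,627,776 = 5.135 TiB

5.135 TiB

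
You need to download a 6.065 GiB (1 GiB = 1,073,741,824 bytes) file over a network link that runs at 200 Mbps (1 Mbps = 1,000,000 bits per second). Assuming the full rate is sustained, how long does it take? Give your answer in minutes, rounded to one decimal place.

6.065 GiB = 6,512,244,162.56 bytes = 52,097,953,300.48 bits
200 Mbps = 200,000,000 bits/s
time = 52,097,953,300.48 / 200,000,000 = 260.49 s
260.49 s / 60 = 4.3 minutes

4.3 minutes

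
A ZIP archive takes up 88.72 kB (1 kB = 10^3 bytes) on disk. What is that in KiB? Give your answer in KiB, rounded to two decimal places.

86.64 KiB

88.72 kB = 88.72 × 10^3 bytes = 88,720 bytes
1 KiB = 1,024 bytes
88,720 / 1,024 = 86.64 KiB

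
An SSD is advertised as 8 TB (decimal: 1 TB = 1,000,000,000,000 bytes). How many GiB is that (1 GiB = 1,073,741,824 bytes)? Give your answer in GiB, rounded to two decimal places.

7,450.58 GiB

8 TB = 8 × 10^12 bytes = 8,000,000,000,000 bytes
1 GiB = 2^30 bytes = 1,073,741,824 bytes
8,000,000,000,000 / 1,073,741,824 = 7,450.58 GiB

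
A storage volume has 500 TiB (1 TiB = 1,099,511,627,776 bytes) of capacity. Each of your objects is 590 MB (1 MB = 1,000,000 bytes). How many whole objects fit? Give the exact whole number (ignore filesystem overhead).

931,789

Capacity: 500 TiB = 549,755,813,888,000 bytes
Per item: 590 MB = 590,000,000 bytes
⌊549,755,813,888,000 / 590,000,000⌋ = 931,789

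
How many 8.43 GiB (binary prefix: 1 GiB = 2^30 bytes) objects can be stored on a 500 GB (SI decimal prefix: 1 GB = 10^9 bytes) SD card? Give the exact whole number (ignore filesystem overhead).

Capacity: 500 GB = 500,000,000,000 bytes
Per item: 8.43 GiB = 9,051,643,576.32 bytes
⌊500,000,000,000 / 9,051,643,576.32⌋ = 55

55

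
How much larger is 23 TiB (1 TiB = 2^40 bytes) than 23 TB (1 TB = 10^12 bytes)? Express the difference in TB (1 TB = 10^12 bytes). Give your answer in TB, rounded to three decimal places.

2.289 TB

23 TiB = 23 × 1,099,511,627,776 = 25,288,767,438,848 bytes
23 TB = 23 × 1,000,000,000,000 = 23,000,000,000,000 bytes
difference = 2,288,767,438,848 bytes
2,288,767,438,848 / 1,000,000,000,000 = 2.289 TB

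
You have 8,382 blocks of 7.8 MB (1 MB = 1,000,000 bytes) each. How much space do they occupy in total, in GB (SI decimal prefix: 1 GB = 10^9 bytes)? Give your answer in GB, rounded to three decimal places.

65.380 GB

Total = 8,382 × 7.8 MB = 65379.6 MB
= 65379.6 × 1,000,000 bytes = 65,379,600,000 bytes
1 GB = 1,000,000,000 bytes
65,379,600,000 / 1,000,000,000 = 65.380 GB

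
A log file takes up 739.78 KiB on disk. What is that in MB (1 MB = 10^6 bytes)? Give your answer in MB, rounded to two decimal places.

0.76 MB

739.78 KiB = 739.78 × 2^10 bytes = 757,534.72 bytes
1 MB = 1,000,000 bytes
757,534.72 / 1,000,000 = 0.76 MB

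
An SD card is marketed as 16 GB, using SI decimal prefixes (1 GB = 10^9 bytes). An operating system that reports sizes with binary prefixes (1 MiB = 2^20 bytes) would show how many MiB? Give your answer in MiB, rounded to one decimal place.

15,258.8 MiB

16 GB = 16 × 10^9 bytes = 16,000,000,000 bytes
1 MiB = 1,048,576 bytes
16,000,000,000 / 1,048,576 = 15,258.8 MiB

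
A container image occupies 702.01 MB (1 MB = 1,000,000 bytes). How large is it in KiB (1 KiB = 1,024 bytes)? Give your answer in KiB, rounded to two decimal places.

702.01 MB × 1,000,000 bytes/MB = 702,010,000 bytes
1 KiB = 1,024 bytes
702,010,000 / 1,024 = 685,556.64 KiB

685,556.64 KiB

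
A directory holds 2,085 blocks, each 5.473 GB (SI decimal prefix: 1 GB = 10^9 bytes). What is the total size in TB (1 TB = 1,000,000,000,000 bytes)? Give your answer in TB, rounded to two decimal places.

Total = 2,085 × 5.473 GB = 11411.205 GB
= 11411.205 × 1,000,000,000 bytes = 11,411,205,000,000 bytes
1 TB = 1,000,000,000,000 bytes
11,411,205,000,000 / 1,000,000,000,000 = 11.41 TB

11.41 TB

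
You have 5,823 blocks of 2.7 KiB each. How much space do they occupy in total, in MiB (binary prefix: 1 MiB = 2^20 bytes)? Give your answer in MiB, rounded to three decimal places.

15.354 MiB

Total = 5,823 × 2.7 KiB = 15722.1 KiB
= 15722.1 × 1,024 bytes = 16,099,430.4 bytes
1 MiB = 1,048,576 bytes
16,099,430.4 / 1,048,576 = 15.354 MiB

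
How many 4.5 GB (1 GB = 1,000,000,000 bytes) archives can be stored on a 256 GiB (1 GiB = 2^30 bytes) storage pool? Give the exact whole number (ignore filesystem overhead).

61

Capacity: 256 GiB = 274,877,906,944 bytes
Per item: 4.5 GB = 4,500,000,000 bytes
⌊274,877,906,944 / 4,500,000,000⌋ = 61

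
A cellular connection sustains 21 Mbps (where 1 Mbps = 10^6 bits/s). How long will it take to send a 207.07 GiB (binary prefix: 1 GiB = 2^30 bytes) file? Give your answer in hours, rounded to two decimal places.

207.07 GiB = 222,339,719,495.68 bytes = 1,778,717,755,965.44 bits
21 Mbps = 21,000,000 bits/s
time = 1,778,717,755,965.44 / 21,000,000 = 84,700.8455 s
84,700.8455 s / 3600 = 23.53 hours

23.53 hours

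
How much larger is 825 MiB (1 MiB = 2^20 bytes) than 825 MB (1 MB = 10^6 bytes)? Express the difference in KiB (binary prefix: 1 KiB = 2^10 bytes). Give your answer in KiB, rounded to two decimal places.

39,135.94 KiB

825 MiB = 825 × 1,048,576 = 865,075,200 bytes
825 MB = 825 × 1,000,000 = 825,000,000 bytes
difference = 40,075,200 bytes
40,075,200 / 1,024 = 39,135.94 KiB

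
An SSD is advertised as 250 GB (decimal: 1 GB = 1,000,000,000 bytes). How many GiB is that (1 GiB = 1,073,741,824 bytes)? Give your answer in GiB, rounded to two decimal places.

232.83 GiB

250 GB × 1,000,000,000 bytes/GB = 250,000,000,000 bytes
1 GiB = 1,073,741,824 bytes
250,000,000,000 / 1,073,741,824 = 232.83 GiB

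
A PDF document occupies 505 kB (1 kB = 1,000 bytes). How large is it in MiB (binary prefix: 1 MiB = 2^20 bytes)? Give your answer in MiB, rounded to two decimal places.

505 kB × 1,000 bytes/kB = 505,000 bytes
1 MiB = 2^20 bytes = 1,048,576 bytes
505,000 / 1,048,576 = 0.48 MiB

0.48 MiB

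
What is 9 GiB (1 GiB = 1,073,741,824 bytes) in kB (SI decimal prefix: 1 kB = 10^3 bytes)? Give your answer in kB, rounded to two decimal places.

9 GiB = 9 × 2^30 bytes = 9,663,676,416 bytes
1 kB = 10^3 bytes = 1,000 bytes
9,663,676,416 / 1,000 = 9,663,676.42 kB

9,663,676.42 kB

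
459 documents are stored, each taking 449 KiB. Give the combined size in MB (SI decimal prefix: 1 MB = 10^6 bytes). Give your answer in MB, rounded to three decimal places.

Total = 459 × 449 KiB = 206,091 KiB
= 206,091 × 1,024 bytes = 211,037,184 bytes
1 MB = 1,000,000 bytes
211,037,184 / 1,000,000 = 211.037 MB

211.037 MB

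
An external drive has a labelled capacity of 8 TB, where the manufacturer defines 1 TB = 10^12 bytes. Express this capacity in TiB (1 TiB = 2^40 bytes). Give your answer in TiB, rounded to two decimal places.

7.28 TiB

8 TB = 8 × 10^12 bytes = 8,000,000,000,000 bytes
1 TiB = 2^40 bytes = 1,099,511,627,776 bytes
8,000,000,000,000 / 1,099,511,627,776 = 7.28 TiB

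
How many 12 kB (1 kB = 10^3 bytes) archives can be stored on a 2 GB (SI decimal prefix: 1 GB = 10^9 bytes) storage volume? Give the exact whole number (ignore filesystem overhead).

Capacity: 2 GB = 2,000,000,000 bytes
Per item: 12 kB = 12,000 bytes
⌊2,000,000,000 / 12,000⌋ = 166,666

166,666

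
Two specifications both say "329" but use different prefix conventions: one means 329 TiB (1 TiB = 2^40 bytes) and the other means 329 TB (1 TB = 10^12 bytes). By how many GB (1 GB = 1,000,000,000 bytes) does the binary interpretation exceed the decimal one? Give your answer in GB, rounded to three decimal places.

329 TiB = 329 × 1,099,511,627,776 = 361,739,325,538,304 bytes
329 TB = 329 × 1,000,000,000,000 = 329,000,000,000,000 bytes
difference = 32,739,325,538,304 bytes
32,739,325,538,304 / 1,000,000,000 = 32,739.326 GB

32,739.326 GB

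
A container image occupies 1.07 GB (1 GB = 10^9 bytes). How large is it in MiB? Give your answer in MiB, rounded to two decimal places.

1,020.43 MiB

1.07 GB × 1,000,000,000 bytes/GB = 1,070,000,000 bytes
1 MiB = 1,048,576 bytes
1,070,000,000 / 1,048,576 = 1,020.43 MiB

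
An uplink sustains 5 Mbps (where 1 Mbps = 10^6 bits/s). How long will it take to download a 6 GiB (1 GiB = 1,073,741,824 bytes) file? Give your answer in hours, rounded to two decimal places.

6 GiB = 6,442,450,944 bytes = 51,539,607,552 bits
5 Mbps = 5,000,000 bits/s
time = 51,539,607,552 / 5,000,000 = 10,307.9215 s
10,307.9215 s / 3600 = 2.86 hours

2.86 hours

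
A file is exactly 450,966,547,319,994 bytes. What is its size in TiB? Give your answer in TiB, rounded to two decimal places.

410.15 TiB

450,966,547,319,994 bytes given.
1 TiB = 2^40 bytes = 1,099,511,627,776 bytes
450,966,547,319,994 / 1,099,511,627,776 = 410.15 TiB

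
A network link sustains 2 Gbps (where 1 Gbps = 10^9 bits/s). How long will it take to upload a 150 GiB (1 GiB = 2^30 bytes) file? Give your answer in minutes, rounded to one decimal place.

150 GiB = 161,061,273,600 bytes = 1,288,490,188,800 bits
2 Gbps = 2,000,000,000 bits/s
time = 1,288,490,188,800 / 2,000,000,000 = 644.25 s
644.25 s / 60 = 10.7 minutes

10.7 minutes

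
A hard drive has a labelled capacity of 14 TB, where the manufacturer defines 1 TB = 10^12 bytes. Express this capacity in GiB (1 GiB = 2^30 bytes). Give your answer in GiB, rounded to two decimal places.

14 TB = 14 × 10^12 bytes = 14,000,000,000,000 bytes
1 GiB = 1,073,741,824 bytes
14,000,000,000,000 / 1,073,741,824 = 13,038.52 GiB

13,038.52 GiB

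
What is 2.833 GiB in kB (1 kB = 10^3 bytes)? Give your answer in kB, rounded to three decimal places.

3,041,910.587 kB

2.833 GiB = 2.833 × 2^30 bytes = 3,041,910,587.392 bytes
1 kB = 1,000 bytes
3,041,910,587.392 / 1,000 = 3,041,910.587 kB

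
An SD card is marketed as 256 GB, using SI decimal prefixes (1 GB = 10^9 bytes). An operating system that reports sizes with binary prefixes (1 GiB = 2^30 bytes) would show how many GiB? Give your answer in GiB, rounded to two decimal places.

256 GB = 256 × 10^9 bytes = 256,000,000,000 bytes
1 GiB = 1,073,741,824 bytes
256,000,000,000 / 1,073,741,824 = 238.42 GiB

238.42 GiB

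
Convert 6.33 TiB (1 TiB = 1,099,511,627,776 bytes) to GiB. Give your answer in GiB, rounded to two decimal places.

6.33 TiB = 6.33 × 2^40 bytes = 6,959,908,603,822.08 bytes
1 GiB = 1,073,741,824 bytes
6,959,908,603,822.08 / 1,073,741,824 = 6,481.92 GiB

6,481.92 GiB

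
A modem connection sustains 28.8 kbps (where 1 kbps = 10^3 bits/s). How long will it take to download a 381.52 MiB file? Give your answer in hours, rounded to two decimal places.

30.87 hours

381.52 MiB = 400,052,715.52 bytes = 3,200,421,724.16 bits
28.8 kbps = 28,800 bits/s
time = 3,200,421,724.16 / 28,800 = 111,125.7543 s
111,125.7543 s / 3600 = 30.87 hours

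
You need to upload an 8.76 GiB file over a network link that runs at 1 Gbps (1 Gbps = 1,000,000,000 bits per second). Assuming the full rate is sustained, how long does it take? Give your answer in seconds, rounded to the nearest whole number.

75 seconds

8.76 GiB = 9,405,978,378.24 bytes = 75,247,827,025.92 bits
1 Gbps = 1,000,000,000 bits/s
time = 75,247,827,025.92 / 1,000,000,000 = 75 s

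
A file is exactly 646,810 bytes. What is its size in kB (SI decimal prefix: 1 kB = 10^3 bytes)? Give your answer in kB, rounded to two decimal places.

646,810 bytes given.
1 kB = 1,000 bytes
646,810 / 1,000 = 646.81 kB

646.81 kB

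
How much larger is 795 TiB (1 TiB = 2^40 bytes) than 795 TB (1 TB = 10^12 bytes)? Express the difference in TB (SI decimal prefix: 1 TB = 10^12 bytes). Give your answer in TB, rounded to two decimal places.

795 TiB = 795 × 1,099,511,627,776 = 874,111,744,081,920 bytes
795 TB = 795 × 1,000,000,000,000 = 795,000,000,000,000 bytes
difference = 79,111,744,081,920 bytes
79,111,744,081,920 / 1,000,000,000,000 = 79.11 TB

79.11 TB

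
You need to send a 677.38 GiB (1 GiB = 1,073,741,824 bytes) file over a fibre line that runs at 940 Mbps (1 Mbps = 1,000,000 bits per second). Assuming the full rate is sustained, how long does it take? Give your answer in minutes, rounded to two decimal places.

677.38 GiB = 727,331,236,741.12 bytes = 5,818,649,893,928.96 bits
940 Mbps = 940,000,000 bits/s
time = 5,818,649,893,928.96 / 940,000,000 = 6,190.053 s
6,190.053 s / 60 = 103.17 minutes

103.17 minutes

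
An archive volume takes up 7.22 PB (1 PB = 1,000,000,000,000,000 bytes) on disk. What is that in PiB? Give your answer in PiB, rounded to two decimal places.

6.41 PiB

7.22 PB = 7.22 × 10^15 bytes = 7,220,000,000,000,000 bytes
1 PiB = 1,125,899,906,842,624 bytes
7,220,000,000,000,000 / 1,125,899,906,842,624 = 6.41 PiB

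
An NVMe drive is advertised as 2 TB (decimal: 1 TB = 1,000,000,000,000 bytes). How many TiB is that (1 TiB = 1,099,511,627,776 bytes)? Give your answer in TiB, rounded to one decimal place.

2 TB = 2 × 10^12 bytes = 2,000,000,000,000 bytes
1 TiB = 1,099,511,627,776 bytes
2,000,000,000,000 / 1,099,511,627,776 = 1.8 TiB

1.8 TiB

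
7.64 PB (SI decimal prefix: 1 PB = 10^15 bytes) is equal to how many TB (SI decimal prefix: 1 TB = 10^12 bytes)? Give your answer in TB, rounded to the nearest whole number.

7,640 TB

7.64 PB = 7.64 × 10^15 bytes = 7,640,000,000,000,000 bytes
1 TB = 1,000,000,000,000 bytes
7,640,000,000,000,000 / 1,000,000,000,000 = 7,640 TB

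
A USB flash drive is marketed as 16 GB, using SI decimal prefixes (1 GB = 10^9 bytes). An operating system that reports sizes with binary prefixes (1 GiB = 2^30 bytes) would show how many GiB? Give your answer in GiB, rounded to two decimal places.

14.90 GiB

16 GB = 16 × 10^9 bytes = 16,000,000,000 bytes
1 GiB = 1,073,741,824 bytes
16,000,000,000 / 1,073,741,824 = 14.90 GiB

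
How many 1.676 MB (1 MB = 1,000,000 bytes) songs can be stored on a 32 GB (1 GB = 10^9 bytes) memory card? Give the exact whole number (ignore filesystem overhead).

Capacity: 32 GB = 32,000,000,000 bytes
Per item: 1.676 MB = 1,676,000 bytes
⌊32,000,000,000 / 1,676,000⌋ = 19,093

19,093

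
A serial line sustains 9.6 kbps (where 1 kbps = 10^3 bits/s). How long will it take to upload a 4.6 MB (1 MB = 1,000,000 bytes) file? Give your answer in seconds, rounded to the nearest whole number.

4.6 MB = 4,600,000 bytes = 36,800,000 bits
9.6 kbps = 9,600 bits/s
time = 36,800,000 / 9,600 = 3,833 s

3,833 seconds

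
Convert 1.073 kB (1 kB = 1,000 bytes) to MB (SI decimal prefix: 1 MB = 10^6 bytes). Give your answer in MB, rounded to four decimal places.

1.073 kB × 1,000 bytes/kB = 1,073 bytes
1 MB = 1,000,000 bytes
1,073 / 1,000,000 = 0.0011 MB

0.0011 MB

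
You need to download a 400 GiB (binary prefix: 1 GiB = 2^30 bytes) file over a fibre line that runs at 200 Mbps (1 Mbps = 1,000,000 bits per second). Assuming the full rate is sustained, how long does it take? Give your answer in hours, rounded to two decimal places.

4.77 hours

400 GiB = 429,496,729,600 bytes = 3,435,973,836,800 bits
200 Mbps = 200,000,000 bits/s
time = 3,435,973,836,800 / 200,000,000 = 17,179.8692 s
17,179.8692 s / 3600 = 4.77 hours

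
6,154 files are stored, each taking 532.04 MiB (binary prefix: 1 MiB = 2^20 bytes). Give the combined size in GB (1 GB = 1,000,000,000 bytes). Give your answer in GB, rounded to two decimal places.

3,433.22 GB

Total = 6,154 × 532.04 MiB = 3274174.16 MiB
= 3274174.16 × 1,048,576 bytes = 3,433,220,443,996.16 bytes
1 GB = 1,000,000,000 bytes
3,433,220,443,996.16 / 1,000,000,000 = 3,433.22 GB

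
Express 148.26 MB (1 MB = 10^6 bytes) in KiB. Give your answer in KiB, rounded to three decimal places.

144,785.156 KiB

148.26 MB = 148.26 × 10^6 bytes = 148,260,000 bytes
1 KiB = 1,024 bytes
148,260,000 / 1,024 = 144,785.156 KiB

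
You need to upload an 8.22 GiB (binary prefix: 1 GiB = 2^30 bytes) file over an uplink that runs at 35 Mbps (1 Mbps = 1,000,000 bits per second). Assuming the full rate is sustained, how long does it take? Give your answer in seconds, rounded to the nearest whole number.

8.22 GiB = 8,826,157,793.28 bytes = 70,609,262,346.24 bits
35 Mbps = 35,000,000 bits/s
time = 70,609,262,346.24 / 35,000,000 = 2,017 s

2,017 seconds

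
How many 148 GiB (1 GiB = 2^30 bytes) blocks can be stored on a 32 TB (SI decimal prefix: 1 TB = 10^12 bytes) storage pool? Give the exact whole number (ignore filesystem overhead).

201

Capacity: 32 TB = 32,000,000,000,000 bytes
Per item: 148 GiB = 158,913,789,952 bytes
⌊32,000,000,000,000 / 158,913,789,952⌋ = 201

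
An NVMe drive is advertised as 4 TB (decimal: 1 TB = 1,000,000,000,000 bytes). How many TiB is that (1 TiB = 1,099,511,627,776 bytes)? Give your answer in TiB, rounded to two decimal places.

4 TB = 4 × 10^12 bytes = 4,000,000,000,000 bytes
1 TiB = 2^40 bytes = 1,099,511,627,776 bytes
4,000,000,000,000 / 1,099,511,627,776 = 3.64 TiB

3.64 TiB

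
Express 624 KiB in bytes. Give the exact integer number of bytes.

624 × 1,024 = 638,976 bytes  (1 KiB = 2^10 bytes)

638,976 bytes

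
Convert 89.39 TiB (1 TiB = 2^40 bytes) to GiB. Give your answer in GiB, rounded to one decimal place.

89.39 TiB × 1,099,511,627,776 bytes/TiB = 98,285,344,406,896.64 bytes
1 GiB = 2^30 bytes = 1,073,741,824 bytes
98,285,344,406,896.64 / 1,073,741,824 = 91,535.4 GiB

91,535.4 GiB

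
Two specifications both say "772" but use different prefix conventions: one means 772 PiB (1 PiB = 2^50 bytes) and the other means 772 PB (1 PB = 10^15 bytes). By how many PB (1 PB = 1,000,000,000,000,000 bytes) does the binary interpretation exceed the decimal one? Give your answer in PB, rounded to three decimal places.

97.195 PB

772 PiB = 772 × 1,125,899,906,842,624 = 869,194,728,082,505,728 bytes
772 PB = 772 × 1,000,000,000,000,000 = 772,000,000,000,000,000 bytes
difference = 97,194,728,082,505,728 bytes
97,194,728,082,505,728 / 1,000,000,000,000,000 = 97.195 PB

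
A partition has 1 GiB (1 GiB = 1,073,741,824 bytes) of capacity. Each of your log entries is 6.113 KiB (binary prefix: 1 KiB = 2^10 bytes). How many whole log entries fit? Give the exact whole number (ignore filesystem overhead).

Capacity: 1 GiB = 1,073,741,824 bytes
Per item: 6.113 KiB = 6,259.712 bytes
⌊1,073,741,824 / 6,259.712⌋ = 171,532

171,532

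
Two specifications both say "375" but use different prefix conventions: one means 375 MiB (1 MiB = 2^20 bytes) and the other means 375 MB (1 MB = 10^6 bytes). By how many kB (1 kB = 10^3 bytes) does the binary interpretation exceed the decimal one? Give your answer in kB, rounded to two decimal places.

375 MiB = 375 × 1,048,576 = 393,216,000 bytes
375 MB = 375 × 1,000,000 = 375,000,000 bytes
difference = 18,216,000 bytes
18,216,000 / 1,000 = 18,216.00 kB

18,216.00 kB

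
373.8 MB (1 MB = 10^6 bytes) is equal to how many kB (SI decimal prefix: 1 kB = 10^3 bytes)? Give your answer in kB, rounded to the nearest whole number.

373.8 MB × 1,000,000 bytes/MB = 373,800,000 bytes
1 kB = 1,000 bytes
373,800,000 / 1,000 = 373,800 kB

373,800 kB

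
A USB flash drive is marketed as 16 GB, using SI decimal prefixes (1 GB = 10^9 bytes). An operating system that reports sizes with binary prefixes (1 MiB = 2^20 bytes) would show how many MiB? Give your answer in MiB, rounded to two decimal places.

15,258.79 MiB

16 GB × 1,000,000,000 bytes/GB = 16,000,000,000 bytes
1 MiB = 2^20 bytes = 1,048,576 bytes
16,000,000,000 / 1,048,576 = 15,258.79 MiB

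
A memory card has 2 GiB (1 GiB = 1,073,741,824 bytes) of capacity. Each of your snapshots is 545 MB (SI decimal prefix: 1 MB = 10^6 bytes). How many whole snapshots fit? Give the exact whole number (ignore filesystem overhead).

3

Capacity: 2 GiB = 2,147,483,648 bytes
Per item: 545 MB = 545,000,000 bytes
⌊2,147,483,648 / 545,000,000⌋ = 3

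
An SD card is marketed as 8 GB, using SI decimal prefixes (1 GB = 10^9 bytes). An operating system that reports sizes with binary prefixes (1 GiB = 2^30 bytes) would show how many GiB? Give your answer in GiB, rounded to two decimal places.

8 GB = 8 × 10^9 bytes = 8,000,000,000 bytes
1 GiB = 1,073,741,824 bytes
8,000,000,000 / 1,073,741,824 = 7.45 GiB

7.45 GiB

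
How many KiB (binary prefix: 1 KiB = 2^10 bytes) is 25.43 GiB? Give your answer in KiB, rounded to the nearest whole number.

26,665,288 KiB

25.43 GiB × 1,073,741,824 bytes/GiB = 27,305,254,584.32 bytes
1 KiB = 2^10 bytes = 1,024 bytes
27,305,254,584.32 / 1,024 = 26,665,288 KiB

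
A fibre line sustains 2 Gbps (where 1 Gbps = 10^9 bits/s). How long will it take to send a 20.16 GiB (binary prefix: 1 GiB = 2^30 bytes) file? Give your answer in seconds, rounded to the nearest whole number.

87 seconds

20.16 GiB = 21,646,635,171.84 bytes = 173,173,081,374.72 bits
2 Gbps = 2,000,000,000 bits/s
time = 173,173,081,374.72 / 2,000,000,000 = 87 s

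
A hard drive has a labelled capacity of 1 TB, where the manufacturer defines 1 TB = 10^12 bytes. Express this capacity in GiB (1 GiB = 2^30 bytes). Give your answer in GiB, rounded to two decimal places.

931.32 GiB

1 TB × 1,000,000,000,000 bytes/TB = 1,000,000,000,000 bytes
1 GiB = 1,073,741,824 bytes
1,000,000,000,000 / 1,073,741,824 = 931.32 GiB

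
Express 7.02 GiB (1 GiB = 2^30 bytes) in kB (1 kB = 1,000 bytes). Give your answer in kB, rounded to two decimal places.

7,537,667.60 kB

7.02 GiB = 7.02 × 2^30 bytes = 7,537,667,604.48 bytes
1 kB = 10^3 bytes = 1,000 bytes
7,537,667,604.48 / 1,000 = 7,537,667.60 kB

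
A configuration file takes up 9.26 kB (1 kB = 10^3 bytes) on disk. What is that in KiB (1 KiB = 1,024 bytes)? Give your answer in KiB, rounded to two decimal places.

9.04 KiB

9.26 kB × 1,000 bytes/kB = 9,260 bytes
1 KiB = 1,024 bytes
9,260 / 1,024 = 9.04 KiB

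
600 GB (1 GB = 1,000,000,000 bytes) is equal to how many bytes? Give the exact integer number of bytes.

600 × 1,000,000,000 = 600,000,000,000 bytes  (1 GB = 10^9 bytes)

600,000,000,000 bytes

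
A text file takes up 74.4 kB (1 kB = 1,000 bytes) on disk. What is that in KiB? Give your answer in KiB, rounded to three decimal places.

72.656 KiB

74.4 kB = 74.4 × 10^3 bytes = 74,400 bytes
1 KiB = 1,024 bytes
74,400 / 1,024 = 72.656 KiB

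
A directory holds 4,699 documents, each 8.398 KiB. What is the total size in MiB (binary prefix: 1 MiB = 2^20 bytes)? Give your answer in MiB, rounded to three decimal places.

38.537 MiB

Total = 4,699 × 8.398 KiB = 39462.202 KiB
= 39462.202 × 1,024 bytes = 40,409,294.848 bytes
1 MiB = 1,048,576 bytes
40,409,294.848 / 1,048,576 = 38.537 MiB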